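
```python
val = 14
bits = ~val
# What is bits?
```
Trace:
  val=14
  val=14, bits=-15

Final answer: -15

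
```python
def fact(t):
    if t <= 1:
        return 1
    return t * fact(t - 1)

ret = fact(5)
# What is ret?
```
Call trace:
fact(t=5)
  fact(t=4)
    fact(t=3)
      fact(t=2)
        fact(t=1)
        -> return 1
      -> return 2
    -> return 6
  -> return 24
-> return 120

Final answer: 120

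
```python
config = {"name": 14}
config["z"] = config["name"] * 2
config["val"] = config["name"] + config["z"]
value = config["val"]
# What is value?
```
Trace:
  config={'name': 14}
  config={'name': 14, 'z': 28}
  config={'name': 14, 'z': 28, 'val': 42}
  config={'name': 14, 'z': 28, 'val': 42}, value=42

Final answer: 42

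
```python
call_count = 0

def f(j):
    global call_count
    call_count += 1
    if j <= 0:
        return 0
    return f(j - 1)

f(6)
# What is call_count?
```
Call trace:
f(j=6)
  f(j=5)
    f(j=4)
      f(j=3)
        f(j=2)
          f(j=1)
            f(j=0)
            -> return 0
          -> return 0
        -> return 0
      -> return 0
    -> return 0
  -> return 0
-> return 0

call_count is incremented once per call. f is entered once for each j = 6, 5, 4, 3, 2, 1, 0 (the j <= 0 call returns without recursing), i.e. 6 + 1 calls.
call_count = 7

Final answer: 7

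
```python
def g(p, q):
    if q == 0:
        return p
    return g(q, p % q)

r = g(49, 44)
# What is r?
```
Call trace:
g(p=49, q=44)
  g(p=44, q=5)
    g(p=5, q=4)
      g(p=4, q=1)
        g(p=1, q=0)
        -> return 1
      -> return 1
    -> return 1
  -> return 1
-> return 1

Final answer: 1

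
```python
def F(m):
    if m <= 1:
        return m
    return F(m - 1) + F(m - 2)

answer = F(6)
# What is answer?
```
Call trace (a repeated sub-call is expanded the first time; later identical calls just restate its return value):
F(m=6)
  F(m=5)
    F(m=4)
      F(m=3)
        F(m=2)
          F(m=1)
          -> return 1
          F(m=0)
          -> return 0
        -> return 1
        F(m=1)
        -> return 1
      -> return 2
      F(m=2) -> return 1  (same call as traced above)
    -> return 3
    F(m=3) -> return 2  (same call as traced above)
  -> return 5
  F(m=4) -> return 3  (same call as traced above)
-> return 8

Final answer: 8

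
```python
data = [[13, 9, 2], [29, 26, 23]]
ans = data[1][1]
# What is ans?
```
Trace:
  data=[[13, 9, 2], [29, 26, 23]]
  data=[[13, 9, 2], [29, 26, 23]], ans=26

Final answer: 26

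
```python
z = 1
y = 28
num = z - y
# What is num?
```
Trace:
  z=1
  z=1, y=28
  z=1, y=28, num=-27

Final answer: -27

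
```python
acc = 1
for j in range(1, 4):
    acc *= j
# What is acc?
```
Trace:
  acc=1
  acc=1, j=1
  acc=2, j=2
  acc=6, j=3

Final answer: 6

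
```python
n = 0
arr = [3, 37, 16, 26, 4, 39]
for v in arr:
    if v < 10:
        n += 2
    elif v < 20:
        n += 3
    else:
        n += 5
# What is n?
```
Trace:
  n=0
  n=2, v=3
  n=7, v=37
  n=10, v=16
  n=15, v=26
  n=17, v=4
  n=22, v=39

Final answer: 22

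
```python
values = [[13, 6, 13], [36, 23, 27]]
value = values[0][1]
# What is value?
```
Trace:
  values=[[13, 6, 13], [36, 23, 27]]
  values=[[13, 6, 13], [36, 23, 27]], value=6

Final answer: 6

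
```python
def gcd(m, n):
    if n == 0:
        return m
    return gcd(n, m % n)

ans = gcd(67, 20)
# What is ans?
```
Call trace:
gcd(m=67, n=20)
  gcd(m=20, n=7)
    gcd(m=7, n=6)
      gcd(m=6, n=1)
        gcd(m=1, n=0)
        -> return 1
      -> return 1
    -> return 1
  -> return 1
-> return 1

Final answer: 1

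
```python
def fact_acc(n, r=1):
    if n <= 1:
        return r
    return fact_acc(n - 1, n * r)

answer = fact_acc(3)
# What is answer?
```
Call trace:
fact_acc(n=3, r=1)
  fact_acc(n=2, r=3)
    fact_acc(n=1, r=6)
    -> return 6
  -> return 6
-> return 6

Final answer: 6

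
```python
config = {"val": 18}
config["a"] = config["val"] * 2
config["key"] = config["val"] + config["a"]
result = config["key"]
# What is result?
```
Trace:
  config={'val': 18}
  config={'val': 18, 'a': 36}
  config={'val': 18, 'a': 36, 'key': 54}
  config={'val': 18, 'a': 36, 'key': 54}, result=54

Final answer: 54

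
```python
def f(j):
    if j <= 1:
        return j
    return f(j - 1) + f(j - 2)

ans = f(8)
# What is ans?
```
Call trace (a repeated sub-call is expanded the first time; later identical calls just restate its return value):
f(j=8)
  f(j=7)
    f(j=6)
      f(j=5)
        f(j=4)
          f(j=3)
            f(j=2)
              f(j=1)
              -> return 1
              f(j=0)
              -> return 0
            -> return 1
            f(j=1)
            -> return 1
          -> return 2
          f(j=2) -> return 1  (same call as traced above)
        -> return 3
        f(j=3) -> return 2  (same call as traced above)
      -> return 5
      f(j=4) -> return 3  (same call as traced above)
    -> return 8
    f(j=5) -> return 5  (same call as traced above)
  -> return 13
  f(j=6) -> return 8  (same call as traced above)
-> return 21

Final answer: 21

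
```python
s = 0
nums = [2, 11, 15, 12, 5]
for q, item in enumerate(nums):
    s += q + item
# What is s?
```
Trace:
  s=0
  s=2, q=0, item=2
  s=14, q=1, item=11
  s=31, q=2, item=15
  s=46, q=3, item=12
  s=55, q=4, item=5

Final answer: 55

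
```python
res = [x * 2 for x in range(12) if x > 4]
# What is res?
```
Trace:
  x=0
  x=1
  x=2
  x=3
  x=4
  x=5
  x=6
  x=7
  x=8
  x=9
  x=10
  x=11
  res=[10, 12, 14, 16, 18, 20, 22]

Final answer: [10, 12, 14, 16, 18, 20, 22]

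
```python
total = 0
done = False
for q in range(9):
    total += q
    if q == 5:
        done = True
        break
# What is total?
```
Trace:
  total=0
  total=0, done=False
  total=0, done=False, q=0
  total=1, done=False, q=1
  total=3, done=False, q=2
  total=6, done=False, q=3
  total=10, done=False, q=4
  total=15, done=True, q=5

Final answer: 15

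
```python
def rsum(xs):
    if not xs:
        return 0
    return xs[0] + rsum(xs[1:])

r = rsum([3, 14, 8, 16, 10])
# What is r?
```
Call trace:
rsum(xs=[3, 14, 8, 16, 10])
  rsum(xs=[14, 8, 16, 10])
    rsum(xs=[8, 16, 10])
      rsum(xs=[16, 10])
        rsum(xs=[10])
          rsum(xs=[])
          -> return 0
        -> return 10
      -> return 26
    -> return 34
  -> return 48
-> return 51

Final answer: 51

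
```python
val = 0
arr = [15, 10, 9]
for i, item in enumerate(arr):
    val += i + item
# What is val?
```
Trace:
  val=0
  val=15, i=0, item=15
  val=26, i=1, item=10
  val=37, i=2, item=9

Final answer: 37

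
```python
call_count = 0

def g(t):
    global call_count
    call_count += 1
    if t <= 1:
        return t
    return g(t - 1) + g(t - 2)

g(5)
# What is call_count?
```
Call trace (a repeated sub-call is expanded the first time; later identical calls just restate its return value):
g(t=5)
  g(t=4)
    g(t=3)
      g(t=2)
        g(t=1)
        -> return 1
        g(t=0)
        -> return 0
      -> return 1
      g(t=1)
      -> return 1
    -> return 2
    g(t=2) -> return 1  (same call as traced above)
  -> return 3
  g(t=3) -> return 2  (same call as traced above)
-> return 5

call_count is incremented once per call, so count the calls in each subtree. Let C(t) = number of calls made by g(t).
C(0) = C(1) = 1 (base case, no recursion); C(t) = 1 + C(t - 1) + C(t - 2) otherwise.
C(2) = 1 + C(1) + C(0) = 1 + 1 + 1 = 3
C(3) = 1 + C(2) + C(1) = 1 + 3 + 1 = 5
C(4) = 1 + C(3) + C(2) = 1 + 5 + 3 = 9
C(5) = 1 + C(4) + C(3) = 1 + 9 + 5 = 15
call_count = C(5) = 15

Final answer: 15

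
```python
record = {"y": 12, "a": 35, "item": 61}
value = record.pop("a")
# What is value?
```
Trace:
  record={'y': 12, 'a': 35, 'item': 61}
  record={'y': 12, 'item': 61}, value=35

Final answer: 35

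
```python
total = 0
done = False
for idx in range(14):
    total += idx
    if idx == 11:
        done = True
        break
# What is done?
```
Trace:
  total=0
  total=0, done=False
  total=0, done=False, idx=0
  total=1, done=False, idx=1
  total=3, done=False, idx=2
  total=6, done=False, idx=3
  total=10, done=False, idx=4
  total=15, done=False, idx=5
  total=21, done=False, idx=6
  total=28, done=False, idx=7
  total=36, done=False, idx=8
  total=45, done=False, idx=9
  total=55, done=False, idx=10
  total=66, done=True, idx=11

Final answer: True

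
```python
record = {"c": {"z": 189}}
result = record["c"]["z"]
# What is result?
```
Trace:
  record={'c': {'z': 189}}
  record={'c': {'z': 189}}, result=189

Final answer: 189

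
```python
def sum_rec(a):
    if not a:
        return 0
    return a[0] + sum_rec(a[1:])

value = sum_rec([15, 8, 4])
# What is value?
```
Call trace:
sum_rec(a=[15, 8, 4])
  sum_rec(a=[8, 4])
    sum_rec(a=[4])
      sum_rec(a=[])
      -> return 0
    -> return 4
  -> return 12
-> return 27

Final answer: 27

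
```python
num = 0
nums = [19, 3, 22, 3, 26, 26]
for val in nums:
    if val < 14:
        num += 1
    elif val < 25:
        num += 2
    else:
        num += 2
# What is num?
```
Trace:
  num=0
  num=2, val=19
  num=3, val=3
  num=5, val=22
  num=6, val=3
  num=8, val=26
  num=10, val=26

Final answer: 10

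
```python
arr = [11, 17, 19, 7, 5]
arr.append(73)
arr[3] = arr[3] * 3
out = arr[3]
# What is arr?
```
Trace:
  arr=[11, 17, 19, 7, 5]
  arr=[11, 17, 19, 7, 5, 73]
  arr=[11, 17, 19, 21, 5, 73]
  arr=[11, 17, 19, 21, 5, 73], out=21

Final answer: [11, 17, 19, 21, 5, 73]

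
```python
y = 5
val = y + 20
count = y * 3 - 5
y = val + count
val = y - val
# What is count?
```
Trace:
  y=5
  y=5, val=25
  y=5, val=25, count=10
  y=35, val=25, count=10
  y=35, val=10, count=10

Final answer: 10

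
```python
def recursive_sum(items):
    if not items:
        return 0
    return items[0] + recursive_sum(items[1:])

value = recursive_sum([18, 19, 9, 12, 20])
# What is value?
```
Call trace:
recursive_sum(items=[18, 19, 9, 12, 20])
  recursive_sum(items=[19, 9, 12, 20])
    recursive_sum(items=[9, 12, 20])
      recursive_sum(items=[12, 20])
        recursive_sum(items=[20])
          recursive_sum(items=[])
          -> return 0
        -> return 20
      -> return 32
    -> return 41
  -> return 60
-> return 78

Final answer: 78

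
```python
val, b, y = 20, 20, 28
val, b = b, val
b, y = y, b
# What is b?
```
Trace:
  val=20, b=20, y=28
  val=20, b=20, y=28
  val=20, b=28, y=20

Final answer: 28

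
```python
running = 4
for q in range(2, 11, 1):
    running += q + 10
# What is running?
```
Trace:
  running=4
  running=16, q=2
  running=29, q=3
  running=43, q=4
  running=58, q=5
  running=74, q=6
  running=91, q=7
  running=109, q=8
  running=128, q=9
  running=148, q=10

Final answer: 148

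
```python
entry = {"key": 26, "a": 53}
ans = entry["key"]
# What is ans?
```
Trace:
  entry={'key': 26, 'a': 53}
  entry={'key': 26, 'a': 53}, ans=26

Final answer: 26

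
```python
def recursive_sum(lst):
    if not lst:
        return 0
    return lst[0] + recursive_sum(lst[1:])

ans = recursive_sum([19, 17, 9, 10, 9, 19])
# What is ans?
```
Call trace:
recursive_sum(lst=[19, 17, 9, 10, 9, 19])
  recursive_sum(lst=[17, 9, 10, 9, 19])
    recursive_sum(lst=[9, 10, 9, 19])
      recursive_sum(lst=[10, 9, 19])
        recursive_sum(lst=[9, 19])
          recursive_sum(lst=[19])
            recursive_sum(lst=[])
            -> return 0
          -> return 19
        -> return 28
      -> return 38
    -> return 47
  -> return 64
-> return 83

Final answer: 83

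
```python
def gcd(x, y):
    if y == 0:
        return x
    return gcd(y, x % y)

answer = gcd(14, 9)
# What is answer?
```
Call trace:
gcd(x=14, y=9)
  gcd(x=9, y=5)
    gcd(x=5, y=4)
      gcd(x=4, y=1)
        gcd(x=1, y=0)
        -> return 1
      -> return 1
    -> return 1
  -> return 1
-> return 1

Final answer: 1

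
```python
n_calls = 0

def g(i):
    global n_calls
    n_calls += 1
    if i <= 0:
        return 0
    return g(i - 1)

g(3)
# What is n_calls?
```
Call trace:
g(i=3)
  g(i=2)
    g(i=1)
      g(i=0)
      -> return 0
    -> return 0
  -> return 0
-> return 0

n_calls is incremented once per call. g is entered once for each i = 3, 2, 1, 0 (the i <= 0 call returns without recursing), i.e. 3 + 1 calls.
n_calls = 4

Final answer: 4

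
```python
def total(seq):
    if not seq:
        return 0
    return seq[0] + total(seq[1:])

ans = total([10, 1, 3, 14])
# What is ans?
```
Call trace:
total(seq=[10, 1, 3, 14])
  total(seq=[1, 3, 14])
    total(seq=[3, 14])
      total(seq=[14])
        total(seq=[])
        -> return 0
      -> return 14
    -> return 17
  -> return 18
-> return 28

Final answer: 28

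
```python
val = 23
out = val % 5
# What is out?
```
Trace:
  val=23
  val=23, out=3

Final answer: 3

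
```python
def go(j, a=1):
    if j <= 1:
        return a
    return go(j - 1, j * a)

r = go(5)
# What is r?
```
Call trace:
go(j=5, a=1)
  go(j=4, a=5)
    go(j=3, a=20)
      go(j=2, a=60)
        go(j=1, a=120)
        -> return 120
      -> return 120
    -> return 120
  -> return 120
-> return 120

Final answer: 120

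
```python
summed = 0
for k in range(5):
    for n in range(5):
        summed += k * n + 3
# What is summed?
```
Trace:
  summed=0
  summed=3, k=0, n=0
  summed=6, k=0, n=1
  summed=9, k=0, n=2
  summed=12, k=0, n=3
  summed=15, k=0, n=4
  summed=18, k=1, n=0
  summed=22, k=1, n=1
  summed=27, k=1, n=2
  summed=33, k=1, n=3
  summed=40, k=1, n=4
  summed=43, k=2, n=0
  summed=48, k=2, n=1
  summed=55, k=2, n=2
  summed=64, k=2, n=3
  summed=75, k=2, n=4
  summed=78, k=3, n=0
  summed=84, k=3, n=1
  summed=93, k=3, n=2
  summed=105, k=3, n=3
  summed=120, k=3, n=4
  summed=123, k=4, n=0
  summed=130, k=4, n=1
  summed=141, k=4, n=2
  summed=156, k=4, n=3
  summed=175, k=4, n=4

Final answer: 175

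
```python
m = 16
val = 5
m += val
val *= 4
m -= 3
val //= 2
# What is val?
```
Trace:
  m=16
  m=16, val=5
  m=21, val=5
  m=21, val=20
  m=18, val=20
  m=18, val=10

Final answer: 10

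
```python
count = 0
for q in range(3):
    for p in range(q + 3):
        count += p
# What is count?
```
Trace:
  count=0
  count=0, q=0, p=0
  count=1, q=0, p=1
  count=3, q=0, p=2
  count=3, q=1, p=0
  count=4, q=1, p=1
  count=6, q=1, p=2
  count=9, q=1, p=3
  count=9, q=2, p=0
  count=10, q=2, p=1
  count=12, q=2, p=2
  count=15, q=2, p=3
  count=19, q=2, p=4

Final answer: 19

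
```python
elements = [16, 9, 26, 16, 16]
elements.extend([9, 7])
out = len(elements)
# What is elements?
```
Trace:
  elements=[16, 9, 26, 16, 16]
  elements=[16, 9, 26, 16, 16, 9, 7]
  elements=[16, 9, 26, 16, 16, 9, 7], out=7

Final answer: [16, 9, 26, 16, 16, 9, 7]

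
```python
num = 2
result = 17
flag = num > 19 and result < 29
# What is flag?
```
Trace:
  num=2
  num=2, result=17
  num=2, result=17, flag=False

Final answer: False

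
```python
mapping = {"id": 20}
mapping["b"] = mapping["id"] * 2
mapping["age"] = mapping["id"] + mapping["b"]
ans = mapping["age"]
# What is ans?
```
Trace:
  mapping={'id': 20}
  mapping={'id': 20, 'b': 40}
  mapping={'id': 20, 'b': 40, 'age': 60}
  mapping={'id': 20, 'b': 40, 'age': 60}, ans=60

Final answer: 60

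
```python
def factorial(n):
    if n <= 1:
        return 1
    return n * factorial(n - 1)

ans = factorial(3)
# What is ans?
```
Call trace:
factorial(n=3)
  factorial(n=2)
    factorial(n=1)
    -> return 1
  -> return 2
-> return 6

Final answer: 6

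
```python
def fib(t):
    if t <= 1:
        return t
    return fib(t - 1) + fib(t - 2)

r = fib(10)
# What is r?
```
Call trace (a repeated sub-call is expanded the first time; later identical calls just restate its return value):
fib(t=10)
  fib(t=9)
    fib(t=8)
      fib(t=7)
        fib(t=6)
          fib(t=5)
            fib(t=4)
              fib(t=3)
                fib(t=2)
                  fib(t=1)
                  -> return 1
                  fib(t=0)
                  -> return 0
                -> return 1
                fib(t=1)
                -> return 1
              -> return 2
              fib(t=2) -> return 1  (same call as traced above)
            -> return 3
            fib(t=3) -> return 2  (same call as traced above)
          -> return 5
          fib(t=4) -> return 3  (same call as traced above)
        -> return 8
        fib(t=5) -> return 5  (same call as traced above)
      -> return 13
      fib(t=6) -> return 8  (same call as traced above)
    -> return 21
    fib(t=7) -> return 13  (same call as traced above)
  -> return 34
  fib(t=8) -> return 21  (same call as traced above)
-> return 55

Final answer: 55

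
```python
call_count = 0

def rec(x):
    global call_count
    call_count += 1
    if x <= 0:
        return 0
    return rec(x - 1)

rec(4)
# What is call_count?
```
Call trace:
rec(x=4)
  rec(x=3)
    rec(x=2)
      rec(x=1)
        rec(x=0)
        -> return 0
      -> return 0
    -> return 0
  -> return 0
-> return 0

call_count is incremented once per call. rec is entered once for each x = 4, 3, 2, 1, 0 (the x <= 0 call returns without recursing), i.e. 4 + 1 calls.
call_count = 5

Final answer: 5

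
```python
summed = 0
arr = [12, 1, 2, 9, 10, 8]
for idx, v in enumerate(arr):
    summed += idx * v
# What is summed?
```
Trace:
  summed=0
  summed=0, idx=0, v=12
  summed=1, idx=1, v=1
  summed=5, idx=2, v=2
  summed=32, idx=3, v=9
  summed=72, idx=4, v=10
  summed=112, idx=5, v=8

Final answer: 112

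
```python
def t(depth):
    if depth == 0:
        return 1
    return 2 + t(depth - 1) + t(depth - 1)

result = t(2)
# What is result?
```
Call trace (a repeated sub-call is expanded the first time; later identical calls just restate its return value):
t(depth=2)
  t(depth=1)
    t(depth=0)
    -> return 1
    t(depth=0)
    -> return 1
  -> return 4
  t(depth=1) -> return 4  (same call as traced above)
-> return 10

Final answer: 10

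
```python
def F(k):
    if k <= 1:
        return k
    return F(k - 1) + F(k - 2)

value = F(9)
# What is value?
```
Call trace (a repeated sub-call is expanded the first time; later identical calls just restate its return value):
F(k=9)
  F(k=8)
    F(k=7)
      F(k=6)
        F(k=5)
          F(k=4)
            F(k=3)
              F(k=2)
                F(k=1)
                -> return 1
                F(k=0)
                -> return 0
              -> return 1
              F(k=1)
              -> return 1
            -> return 2
            F(k=2) -> return 1  (same call as traced above)
          -> return 3
          F(k=3) -> return 2  (same call as traced above)
        -> return 5
        F(k=4) -> return 3  (same call as traced above)
      -> return 8
      F(k=5) -> return 5  (same call as traced above)
    -> return 13
    F(k=6) -> return 8  (same call as traced above)
  -> return 21
  F(k=7) -> return 13  (same call as traced above)
-> return 34

Final answer: 34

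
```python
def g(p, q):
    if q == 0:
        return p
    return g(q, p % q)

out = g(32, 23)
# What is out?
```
Call trace:
g(p=32, q=23)
  g(p=23, q=9)
    g(p=9, q=5)
      g(p=5, q=4)
        g(p=4, q=1)
          g(p=1, q=0)
          -> return 1
        -> return 1
      -> return 1
    -> return 1
  -> return 1
-> return 1

Final answer: 1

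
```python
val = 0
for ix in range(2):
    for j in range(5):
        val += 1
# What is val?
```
Trace:
  val=0
  val=1, ix=0, j=0
  val=2, ix=0, j=1
  val=3, ix=0, j=2
  val=4, ix=0, j=3
  val=5, ix=0, j=4
  val=6, ix=1, j=0
  val=7, ix=1, j=1
  val=8, ix=1, j=2
  val=9, ix=1, j=3
  val=10, ix=1, j=4

Final answer: 10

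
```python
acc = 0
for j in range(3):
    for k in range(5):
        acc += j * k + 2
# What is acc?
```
Trace:
  acc=0
  acc=2, j=0, k=0
  acc=4, j=0, k=1
  acc=6, j=0, k=2
  acc=8, j=0, k=3
  acc=10, j=0, k=4
  acc=12, j=1, k=0
  acc=15, j=1, k=1
  acc=19, j=1, k=2
  acc=24, j=1, k=3
  acc=30, j=1, k=4
  acc=32, j=2, k=0
  acc=36, j=2, k=1
  acc=42, j=2, k=2
  acc=50, j=2, k=3
  acc=60, j=2, k=4

Final answer: 60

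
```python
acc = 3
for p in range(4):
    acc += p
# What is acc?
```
Trace:
  acc=3
  acc=3, p=0
  acc=4, p=1
  acc=6, p=2
  acc=9, p=3

Final answer: 9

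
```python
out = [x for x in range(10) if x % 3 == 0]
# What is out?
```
Trace:
  x=0
  x=1
  x=2
  x=3
  x=4
  x=5
  x=6
  x=7
  x=8
  x=9
  out=[0, 3, 6, 9]

Final answer: [0, 3, 6, 9]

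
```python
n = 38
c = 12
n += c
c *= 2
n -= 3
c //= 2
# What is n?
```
Trace:
  n=38
  n=38, c=12
  n=50, c=12
  n=50, c=24
  n=47, c=24
  n=47, c=12

Final answer: 47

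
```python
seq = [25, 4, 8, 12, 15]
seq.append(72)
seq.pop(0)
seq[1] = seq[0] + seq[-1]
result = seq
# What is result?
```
Trace:
  seq=[25, 4, 8, 12, 15]
  seq=[25, 4, 8, 12, 15, 72]
  seq=[4, 8, 12, 15, 72]
  seq=[4, 76, 12, 15, 72]
  seq=[4, 76, 12, 15, 72], result=[4, 76, 12, 15, 72]

Final answer: [4, 76, 12, 15, 72]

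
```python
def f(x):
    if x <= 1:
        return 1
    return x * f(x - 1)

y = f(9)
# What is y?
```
Call trace:
f(x=9)
  f(x=8)
    f(x=7)
      f(x=6)
        f(x=5)
          f(x=4)
            f(x=3)
              f(x=2)
                f(x=1)
                -> return 1
              -> return 2
            -> return 6
          -> return 24
        -> return 120
      -> return 720
    -> return 5040
  -> return 40320
-> return 362880

Final answer: 362880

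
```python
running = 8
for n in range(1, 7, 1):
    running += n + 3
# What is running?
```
Trace:
  running=8
  running=12, n=1
  running=17, n=2
  running=23, n=3
  running=30, n=4
  running=38, n=5
  running=47, n=6

Final answer: 47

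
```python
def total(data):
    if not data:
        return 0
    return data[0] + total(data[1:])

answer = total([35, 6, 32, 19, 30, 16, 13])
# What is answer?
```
Call trace:
total(data=[35, 6, 32, 19, 30, 16, 13])
  total(data=[6, 32, 19, 30, 16, 13])
    total(data=[32, 19, 30, 16, 13])
      total(data=[19, 30, 16, 13])
        total(data=[30, 16, 13])
          total(data=[16, 13])
            total(data=[13])
              total(data=[])
              -> return 0
            -> return 13
          -> return 29
        -> return 59
      -> return 78
    -> return 110
  -> return 116
-> return 151

Final answer: 151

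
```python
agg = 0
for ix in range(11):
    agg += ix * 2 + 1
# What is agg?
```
Trace:
  agg=0
  agg=1, ix=0
  agg=4, ix=1
  agg=9, ix=2
  agg=16, ix=3
  agg=25, ix=4
  agg=36, ix=5
  agg=49, ix=6
  agg=64, ix=7
  agg=81, ix=8
  agg=100, ix=9
  agg=121, ix=10

Final answer: 121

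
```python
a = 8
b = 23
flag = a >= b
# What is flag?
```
Trace:
  a=8
  a=8, b=23
  a=8, b=23, flag=False

Final answer: False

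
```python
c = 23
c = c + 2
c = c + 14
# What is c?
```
Trace:
  c=23
  c=25
  c=39

Final answer: 39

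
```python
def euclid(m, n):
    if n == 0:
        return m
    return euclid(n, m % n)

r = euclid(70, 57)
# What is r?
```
Call trace:
euclid(m=70, n=57)
  euclid(m=57, n=13)
    euclid(m=13, n=5)
      euclid(m=5, n=3)
        euclid(m=3, n=2)
          euclid(m=2, n=1)
            euclid(m=1, n=0)
            -> return 1
          -> return 1
        -> return 1
      -> return 1
    -> return 1
  -> return 1
-> return 1

Final answer: 1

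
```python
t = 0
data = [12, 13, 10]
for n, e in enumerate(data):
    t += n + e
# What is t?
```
Trace:
  t=0
  t=12, n=0, e=12
  t=26, n=1, e=13
  t=38, n=2, e=10

Final answer: 38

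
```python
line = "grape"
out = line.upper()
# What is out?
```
Trace:
  line='grape'
  line='grape', out='GRAPE'

Final answer: 'GRAPE'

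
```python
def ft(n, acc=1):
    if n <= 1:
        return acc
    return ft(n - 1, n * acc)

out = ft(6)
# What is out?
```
Call trace:
ft(n=6, acc=1)
  ft(n=5, acc=6)
    ft(n=4, acc=30)
      ft(n=3, acc=120)
        ft(n=2, acc=360)
          ft(n=1, acc=720)
          -> return 720
        -> return 720
      -> return 720
    -> return 720
  -> return 720
-> return 720

Final answer: 720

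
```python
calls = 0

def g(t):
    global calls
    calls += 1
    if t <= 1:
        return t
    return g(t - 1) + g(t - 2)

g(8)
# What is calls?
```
Call trace (a repeated sub-call is expanded the first time; later identical calls just restate its return value):
g(t=8)
  g(t=7)
    g(t=6)
      g(t=5)
        g(t=4)
          g(t=3)
            g(t=2)
              g(t=1)
              -> return 1
              g(t=0)
              -> return 0
            -> return 1
            g(t=1)
            -> return 1
          -> return 2
          g(t=2) -> return 1  (same call as traced above)
        -> return 3
        g(t=3) -> return 2  (same call as traced above)
      -> return 5
      g(t=4) -> return 3  (same call as traced above)
    -> return 8
    g(t=5) -> return 5  (same call as traced above)
  -> return 13
  g(t=6) -> return 8  (same call as traced above)
-> return 21

calls is incremented once per call, so count the calls in each subtree. Let C(t) = number of calls made by g(t).
C(0) = C(1) = 1 (base case, no recursion); C(t) = 1 + C(t - 1) + C(t - 2) otherwise.
C(2) = 1 + C(1) + C(0) = 1 + 1 + 1 = 3
C(3) = 1 + C(2) + C(1) = 1 + 3 + 1 = 5
C(4) = 1 + C(3) + C(2) = 1 + 5 + 3 = 9
C(5) = 1 + C(4) + C(3) = 1 + 9 + 5 = 15
C(6) = 1 + C(5) + C(4) = 1 + 15 + 9 = 25
C(7) = 1 + C(6) + C(5) = 1 + 25 + 15 = 41
C(8) = 1 + C(7) + C(6) = 1 + 41 + 25 = 67
calls = C(8) = 67

Final answer: 67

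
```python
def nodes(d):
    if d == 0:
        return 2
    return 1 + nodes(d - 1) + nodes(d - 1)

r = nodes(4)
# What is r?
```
Call trace (a repeated sub-call is expanded the first time; later identical calls just restate its return value):
nodes(d=4)
  nodes(d=3)
    nodes(d=2)
      nodes(d=1)
        nodes(d=0)
        -> return 2
        nodes(d=0)
        -> return 2
      -> return 5
      nodes(d=1) -> return 5  (same call as traced above)
    -> return 11
    nodes(d=2) -> return 11  (same call as traced above)
  -> return 23
  nodes(d=3) -> return 23  (same call as traced above)
-> return 47

Final answer: 47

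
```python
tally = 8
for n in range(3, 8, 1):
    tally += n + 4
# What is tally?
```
Trace:
  tally=8
  tally=15, n=3
  tally=23, n=4
  tally=32, n=5
  tally=42, n=6
  tally=53, n=7

Final answer: 53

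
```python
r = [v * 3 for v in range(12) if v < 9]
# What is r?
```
Trace:
  v=0
  v=1
  v=2
  v=3
  v=4
  v=5
  v=6
  v=7
  v=8
  v=9
  v=10
  v=11
  r=[0, 3, 6, 9, 12, 15, 18, 21, 24]

Final answer: [0, 3, 6, 9, 12, 15, 18, 21, 24]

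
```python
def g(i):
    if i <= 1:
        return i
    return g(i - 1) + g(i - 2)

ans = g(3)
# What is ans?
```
Call trace:
g(i=3)
  g(i=2)
    g(i=1)
    -> return 1
    g(i=0)
    -> return 0
  -> return 1
  g(i=1)
  -> return 1
-> return 2

Final answer: 2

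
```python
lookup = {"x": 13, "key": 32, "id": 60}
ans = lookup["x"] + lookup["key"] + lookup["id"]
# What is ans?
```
Trace:
  lookup={'x': 13, 'key': 32, 'id': 60}
  lookup={'x': 13, 'key': 32, 'id': 60}, ans=105

Final answer: 105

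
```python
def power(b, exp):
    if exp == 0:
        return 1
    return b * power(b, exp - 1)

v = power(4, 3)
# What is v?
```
Call trace:
power(b=4, exp=3)
  power(b=4, exp=2)
    power(b=4, exp=1)
      power(b=4, exp=0)
      -> return 1
    -> return 4
  -> return 16
-> return 64

Final answer: 64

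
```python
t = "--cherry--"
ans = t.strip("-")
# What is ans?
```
Trace:
  t='--cherry--'
  t='--cherry--', ans='cherry'

Final answer: 'cherry'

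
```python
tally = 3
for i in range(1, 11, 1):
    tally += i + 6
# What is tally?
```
Trace:
  tally=3
  tally=10, i=1
  tally=18, i=2
  tally=27, i=3
  tally=37, i=4
  tally=48, i=5
  tally=60, i=6
  tally=73, i=7
  tally=87, i=8
  tally=102, i=9
  tally=118, i=10

Final answer: 118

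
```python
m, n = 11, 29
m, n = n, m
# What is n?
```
Trace:
  m=11, n=29
  m=29, n=11

Final answer: 11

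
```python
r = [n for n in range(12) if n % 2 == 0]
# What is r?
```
Trace:
  n=0
  n=1
  n=2
  n=3
  n=4
  n=5
  n=6
  n=7
  n=8
  n=9
  n=10
  n=11
  r=[0, 2, 4, 6, 8, 10]

Final answer: [0, 2, 4, 6, 8, 10]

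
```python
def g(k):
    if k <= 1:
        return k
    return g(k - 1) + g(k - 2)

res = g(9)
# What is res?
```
Call trace (a repeated sub-call is expanded the first time; later identical calls just restate its return value):
g(k=9)
  g(k=8)
    g(k=7)
      g(k=6)
        g(k=5)
          g(k=4)
            g(k=3)
              g(k=2)
                g(k=1)
                -> return 1
                g(k=0)
                -> return 0
              -> return 1
              g(k=1)
              -> return 1
            -> return 2
            g(k=2) -> return 1  (same call as traced above)
          -> return 3
          g(k=3) -> return 2  (same call as traced above)
        -> return 5
        g(k=4) -> return 3  (same call as traced above)
      -> return 8
      g(k=5) -> return 5  (same call as traced above)
    -> return 13
    g(k=6) -> return 8  (same call as traced above)
  -> return 21
  g(k=7) -> return 13  (same call as traced above)
-> return 34

Final answer: 34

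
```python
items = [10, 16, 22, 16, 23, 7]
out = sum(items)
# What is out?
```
Trace:
  items=[10, 16, 22, 16, 23, 7]
  items=[10, 16, 22, 16, 23, 7], out=94

Final answer: 94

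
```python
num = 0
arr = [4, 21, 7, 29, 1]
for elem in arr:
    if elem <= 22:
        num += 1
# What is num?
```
Trace:
  num=0
  num=1, elem=4
  num=2, elem=21
  num=3, elem=7
  num=3, elem=29
  num=4, elem=1

Final answer: 4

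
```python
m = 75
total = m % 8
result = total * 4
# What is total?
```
Trace:
  m=75
  m=75, total=3
  m=75, total=3, result=12

Final answer: 3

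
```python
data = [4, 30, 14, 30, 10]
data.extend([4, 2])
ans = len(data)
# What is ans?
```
Trace:
  data=[4, 30, 14, 30, 10]
  data=[4, 30, 14, 30, 10, 4, 2]
  data=[4, 30, 14, 30, 10, 4, 2], ans=7

Final answer: 7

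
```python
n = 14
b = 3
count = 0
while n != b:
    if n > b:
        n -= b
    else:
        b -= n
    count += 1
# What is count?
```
Trace:
  n=14
  n=14, b=3
  n=14, b=3, count=0
  n=11, b=3, count=1
  n=8, b=3, count=2
  n=5, b=3, count=3
  n=2, b=3, count=4
  n=2, b=1, count=5
  n=1, b=1, count=6

Final answer: 6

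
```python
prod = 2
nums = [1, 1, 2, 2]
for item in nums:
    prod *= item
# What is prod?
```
Trace:
  prod=2
  prod=2, item=1
  prod=2, item=1
  prod=4, item=2
  prod=8, item=2

Final answer: 8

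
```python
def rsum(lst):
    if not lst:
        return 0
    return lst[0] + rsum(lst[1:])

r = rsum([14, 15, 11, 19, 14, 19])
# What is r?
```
Call trace:
rsum(lst=[14, 15, 11, 19, 14, 19])
  rsum(lst=[15, 11, 19, 14, 19])
    rsum(lst=[11, 19, 14, 19])
      rsum(lst=[19, 14, 19])
        rsum(lst=[14, 19])
          rsum(lst=[19])
            rsum(lst=[])
            -> return 0
          -> return 19
        -> return 33
      -> return 52
    -> return 63
  -> return 78
-> return 92

Final answer: 92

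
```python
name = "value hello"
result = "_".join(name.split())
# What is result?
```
Trace:
  name='value hello'
  name='value hello', result='value_hello'

Final answer: 'value_hello'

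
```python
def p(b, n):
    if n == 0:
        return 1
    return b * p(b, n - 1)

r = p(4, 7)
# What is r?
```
Call trace:
p(b=4, n=7)
  p(b=4, n=6)
    p(b=4, n=5)
      p(b=4, n=4)
        p(b=4, n=3)
          p(b=4, n=2)
            p(b=4, n=1)
              p(b=4, n=0)
              -> return 1
            -> return 4
          -> return 16
        -> return 64
      -> return 256
    -> return 1024
  -> return 4096
-> return 16384

Final answer: 16384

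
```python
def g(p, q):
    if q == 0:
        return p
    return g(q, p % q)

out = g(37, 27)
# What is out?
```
Call trace:
g(p=37, q=27)
  g(p=27, q=10)
    g(p=10, q=7)
      g(p=7, q=3)
        g(p=3, q=1)
          g(p=1, q=0)
          -> return 1
        -> return 1
      -> return 1
    -> return 1
  -> return 1
-> return 1

Final answer: 1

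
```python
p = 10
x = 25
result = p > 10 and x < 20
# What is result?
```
Trace:
  p=10
  p=10, x=25
  p=10, x=25, result=False

Final answer: False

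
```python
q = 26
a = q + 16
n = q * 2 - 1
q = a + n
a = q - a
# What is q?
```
Trace:
  q=26
  q=26, a=42
  q=26, a=42, n=51
  q=93, a=42, n=51
  q=93, a=51, n=51

Final answer: 93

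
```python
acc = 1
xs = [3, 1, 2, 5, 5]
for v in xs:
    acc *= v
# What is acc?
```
Trace:
  acc=1
  acc=3, v=3
  acc=3, v=1
  acc=6, v=2
  acc=30, v=5
  acc=150, v=5

Final answer: 150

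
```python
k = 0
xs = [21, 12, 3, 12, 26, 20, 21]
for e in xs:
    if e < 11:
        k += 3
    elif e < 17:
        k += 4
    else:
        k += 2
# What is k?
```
Trace:
  k=0
  k=2, e=21
  k=6, e=12
  k=9, e=3
  k=13, e=12
  k=15, e=26
  k=17, e=20
  k=19, e=21

Final answer: 19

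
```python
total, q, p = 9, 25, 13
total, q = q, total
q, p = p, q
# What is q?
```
Trace:
  total=9, q=25, p=13
  total=25, q=9, p=13
  total=25, q=13, p=9

Final answer: 13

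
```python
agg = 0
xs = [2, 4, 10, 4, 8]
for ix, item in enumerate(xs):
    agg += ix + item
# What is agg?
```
Trace:
  agg=0
  agg=2, ix=0, item=2
  agg=7, ix=1, item=4
  agg=19, ix=2, item=10
  agg=26, ix=3, item=4
  agg=38, ix=4, item=8

Final answer: 38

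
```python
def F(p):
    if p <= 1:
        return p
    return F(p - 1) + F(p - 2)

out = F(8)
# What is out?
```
Call trace (a repeated sub-call is expanded the first time; later identical calls just restate its return value):
F(p=8)
  F(p=7)
    F(p=6)
      F(p=5)
        F(p=4)
          F(p=3)
            F(p=2)
              F(p=1)
              -> return 1
              F(p=0)
              -> return 0
            -> return 1
            F(p=1)
            -> return 1
          -> return 2
          F(p=2) -> return 1  (same call as traced above)
        -> return 3
        F(p=3) -> return 2  (same call as traced above)
      -> return 5
      F(p=4) -> return 3  (same call as traced above)
    -> return 8
    F(p=5) -> return 5  (same call as traced above)
  -> return 13
  F(p=6) -> return 8  (same call as traced above)
-> return 21

Final answer: 21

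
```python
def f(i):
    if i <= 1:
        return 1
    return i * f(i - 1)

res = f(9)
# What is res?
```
Call trace:
f(i=9)
  f(i=8)
    f(i=7)
      f(i=6)
        f(i=5)
          f(i=4)
            f(i=3)
              f(i=2)
                f(i=1)
                -> return 1
              -> return 2
            -> return 6
          -> return 24
        -> return 120
      -> return 720
    -> return 5040
  -> return 40320
-> return 362880

Final answer: 362880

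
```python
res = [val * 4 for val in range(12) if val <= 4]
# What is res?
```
Trace:
  val=0
  val=1
  val=2
  val=3
  val=4
  val=5
  val=6
  val=7
  val=8
  val=9
  val=10
  val=11
  res=[0, 4, 8, 12, 16]

Final answer: [0, 4, 8, 12, 16]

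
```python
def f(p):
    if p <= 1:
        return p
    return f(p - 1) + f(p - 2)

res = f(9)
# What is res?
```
Call trace (a repeated sub-call is expanded the first time; later identical calls just restate its return value):
f(p=9)
  f(p=8)
    f(p=7)
      f(p=6)
        f(p=5)
          f(p=4)
            f(p=3)
              f(p=2)
                f(p=1)
                -> return 1
                f(p=0)
                -> return 0
              -> return 1
              f(p=1)
              -> return 1
            -> return 2
            f(p=2) -> return 1  (same call as traced above)
          -> return 3
          f(p=3) -> return 2  (same call as traced above)
        -> return 5
        f(p=4) -> return 3  (same call as traced above)
      -> return 8
      f(p=5) -> return 5  (same call as traced above)
    -> return 13
    f(p=6) -> return 8  (same call as traced above)
  -> return 21
  f(p=7) -> return 13  (same call as traced above)
-> return 34

Final answer: 34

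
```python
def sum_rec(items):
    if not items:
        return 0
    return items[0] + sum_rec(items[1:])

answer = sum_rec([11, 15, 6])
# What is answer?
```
Call trace:
sum_rec(items=[11, 15, 6])
  sum_rec(items=[15, 6])
    sum_rec(items=[6])
      sum_rec(items=[])
      -> return 0
    -> return 6
  -> return 21
-> return 32

Final answer: 32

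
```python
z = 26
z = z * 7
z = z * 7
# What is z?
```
Trace:
  z=26
  z=182
  z=1274

Final answer: 1274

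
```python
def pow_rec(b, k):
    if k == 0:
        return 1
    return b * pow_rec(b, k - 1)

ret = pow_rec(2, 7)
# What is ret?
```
Call trace:
pow_rec(b=2, k=7)
  pow_rec(b=2, k=6)
    pow_rec(b=2, k=5)
      pow_rec(b=2, k=4)
        pow_rec(b=2, k=3)
          pow_rec(b=2, k=2)
            pow_rec(b=2, k=1)
              pow_rec(b=2, k=0)
              -> return 1
            -> return 2
          -> return 4
        -> return 8
      -> return 16
    -> return 32
  -> return 64
-> return 128

Final answer: 128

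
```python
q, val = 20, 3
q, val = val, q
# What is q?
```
Trace:
  q=20, val=3
  q=3, val=20

Final answer: 3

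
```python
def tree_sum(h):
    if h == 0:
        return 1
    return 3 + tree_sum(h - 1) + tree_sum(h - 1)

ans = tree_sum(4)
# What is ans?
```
Call trace (a repeated sub-call is expanded the first time; later identical calls just restate its return value):
tree_sum(h=4)
  tree_sum(h=3)
    tree_sum(h=2)
      tree_sum(h=1)
        tree_sum(h=0)
        -> return 1
        tree_sum(h=0)
        -> return 1
      -> return 5
      tree_sum(h=1) -> return 5  (same call as traced above)
    -> return 13
    tree_sum(h=2) -> return 13  (same call as traced above)
  -> return 29
  tree_sum(h=3) -> return 29  (same call as traced above)
-> return 61

Final answer: 61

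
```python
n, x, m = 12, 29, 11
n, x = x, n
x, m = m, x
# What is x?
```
Trace:
  n=12, x=29, m=11
  n=29, x=12, m=11
  n=29, x=11, m=12

Final answer: 11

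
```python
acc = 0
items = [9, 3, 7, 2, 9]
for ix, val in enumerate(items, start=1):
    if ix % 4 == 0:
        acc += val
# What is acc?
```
Trace:
  acc=0
  acc=0, ix=1, val=9
  acc=0, ix=2, val=3
  acc=0, ix=3, val=7
  acc=2, ix=4, val=2
  acc=2, ix=5, val=9

Final answer: 2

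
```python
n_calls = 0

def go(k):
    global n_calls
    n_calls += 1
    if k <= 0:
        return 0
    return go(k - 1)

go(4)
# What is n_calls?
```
Call trace:
go(k=4)
  go(k=3)
    go(k=2)
      go(k=1)
        go(k=0)
        -> return 0
      -> return 0
    -> return 0
  -> return 0
-> return 0

n_calls is incremented once per call. go is entered once for each k = 4, 3, 2, 1, 0 (the k <= 0 call returns without recursing), i.e. 4 + 1 calls.
n_calls = 5

Final answer: 5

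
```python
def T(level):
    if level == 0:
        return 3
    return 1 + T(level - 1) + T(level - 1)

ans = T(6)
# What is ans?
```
Call trace (a repeated sub-call is expanded the first time; later identical calls just restate its return value):
T(level=6)
  T(level=5)
    T(level=4)
      T(level=3)
        T(level=2)
          T(level=1)
            T(level=0)
            -> return 3
            T(level=0)
            -> return 3
          -> return 7
          T(level=1) -> return 7  (same call as traced above)
        -> return 15
        T(level=2) -> return 15  (same call as traced above)
      -> return 31
      T(level=3) -> return 31  (same call as traced above)
    -> return 63
    T(level=4) -> return 63  (same call as traced above)
  -> return 127
  T(level=5) -> return 127  (same call as traced above)
-> return 255

Final answer: 255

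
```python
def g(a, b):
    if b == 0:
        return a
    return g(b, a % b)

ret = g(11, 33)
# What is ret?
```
Call trace:
g(a=11, b=33)
  g(a=33, b=11)
    g(a=11, b=0)
    -> return 11
  -> return 11
-> return 11

Final answer: 11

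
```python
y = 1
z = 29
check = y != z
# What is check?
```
Trace:
  y=1
  y=1, z=29
  y=1, z=29, check=True

Final answer: True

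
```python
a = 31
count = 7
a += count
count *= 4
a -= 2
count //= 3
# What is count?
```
Trace:
  a=31
  a=31, count=7
  a=38, count=7
  a=38, count=28
  a=36, count=28
  a=36, count=9

Final answer: 9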